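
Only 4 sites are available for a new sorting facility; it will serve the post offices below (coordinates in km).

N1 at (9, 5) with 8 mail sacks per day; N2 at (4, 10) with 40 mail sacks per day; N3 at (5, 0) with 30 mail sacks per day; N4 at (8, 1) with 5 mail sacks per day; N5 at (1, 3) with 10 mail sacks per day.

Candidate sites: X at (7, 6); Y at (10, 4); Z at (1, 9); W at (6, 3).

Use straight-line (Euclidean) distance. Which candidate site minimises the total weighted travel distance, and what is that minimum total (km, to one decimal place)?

Total weighted distance at each candidate:
  X (7, 6): total = 500.2
  Y (10, 4): total = 651.4
  Z (1, 9): total = 606.7
  W (6, 3): total = 479.1
Minimum is at W with total 479.1 km.

W, total 479.1 km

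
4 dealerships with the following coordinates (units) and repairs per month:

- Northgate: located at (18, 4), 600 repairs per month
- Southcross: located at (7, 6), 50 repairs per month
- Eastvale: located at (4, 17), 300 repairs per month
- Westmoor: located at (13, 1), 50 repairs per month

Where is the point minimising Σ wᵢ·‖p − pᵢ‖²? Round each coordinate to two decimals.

The minimiser of Σwᵢ‖p−pᵢ‖² is the weighted centroid p* = (Σwᵢpᵢ)/(Σwᵢ).
Σwᵢ = 1000.
Σwᵢxᵢ = 600·18 + 50·7 + 300·4 + 50·13 = 13000.
Σwᵢyᵢ = 600·4 + 50·6 + 300·17 + 50·1 = 7850.
x* = 13000/1000 = 13.00, y* = 7850/1000 = 7.85.

(13.00, 7.85)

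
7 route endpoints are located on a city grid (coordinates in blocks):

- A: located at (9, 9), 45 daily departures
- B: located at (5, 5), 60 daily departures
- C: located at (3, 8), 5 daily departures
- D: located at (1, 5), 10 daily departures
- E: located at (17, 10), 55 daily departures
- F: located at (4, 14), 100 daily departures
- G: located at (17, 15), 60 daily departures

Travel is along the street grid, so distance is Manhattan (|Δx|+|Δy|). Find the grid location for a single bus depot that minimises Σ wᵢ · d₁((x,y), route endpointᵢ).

(5, 10)

Manhattan distance separates: Σwᵢ(|x−xᵢ|+|y−yᵢ|) = Σwᵢ|x−xᵢ| + Σwᵢ|y−yᵢ|, so x and y are optimised independently as 1-D weighted medians.
Total weight W = 335; half = 167.5.
x-coordinate, sorted with cumulative weight:
  x=1 (D, w=10) cum 10
  x=3 (C, w=5) cum 15
  x=4 (F, w=100) cum 115
  x=5 (B, w=60) cum 175  ← median
  x=9 (A, w=45) cum 220
  x=17 (E, w=55) cum 275
  x=17 (G, w=60) cum 335
⇒ x* = 5
y-coordinate, sorted with cumulative weight:
  y=5 (B, w=60) cum 60
  y=5 (D, w=10) cum 70
  y=8 (C, w=5) cum 75
  y=9 (A, w=45) cum 120
  y=10 (E, w=55) cum 175  ← median
  y=14 (F, w=100) cum 275
  y=15 (G, w=60) cum 335
⇒ y* = 10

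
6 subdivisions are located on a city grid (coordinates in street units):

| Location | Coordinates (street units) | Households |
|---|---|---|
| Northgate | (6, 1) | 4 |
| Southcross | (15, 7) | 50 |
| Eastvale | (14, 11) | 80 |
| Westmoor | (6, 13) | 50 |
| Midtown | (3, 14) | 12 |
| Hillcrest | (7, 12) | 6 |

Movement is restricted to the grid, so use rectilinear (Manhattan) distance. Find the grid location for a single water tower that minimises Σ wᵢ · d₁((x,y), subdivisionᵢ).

Manhattan distance separates: Σwᵢ(|x−xᵢ|+|y−yᵢ|) = Σwᵢ|x−xᵢ| + Σwᵢ|y−yᵢ|, so x and y are optimised independently as 1-D weighted medians.
Total weight W = 202; half = 101.
x-coordinate, sorted with cumulative weight:
  x=3 (Midtown, w=12) cum 12
  x=6 (Northgate, w=4) cum 16
  x=6 (Westmoor, w=50) cum 66
  x=7 (Hillcrest, w=6) cum 72
  x=14 (Eastvale, w=80) cum 152  ← median
  x=15 (Southcross, w=50) cum 202
⇒ x* = 14
y-coordinate, sorted with cumulative weight:
  y=1 (Northgate, w=4) cum 4
  y=7 (Southcross, w=50) cum 54
  y=11 (Eastvale, w=80) cum 134  ← median
  y=12 (Hillcrest, w=6) cum 140
  y=13 (Westmoor, w=50) cum 190
  y=14 (Midtown, w=12) cum 202
⇒ y* = 11

(14, 11)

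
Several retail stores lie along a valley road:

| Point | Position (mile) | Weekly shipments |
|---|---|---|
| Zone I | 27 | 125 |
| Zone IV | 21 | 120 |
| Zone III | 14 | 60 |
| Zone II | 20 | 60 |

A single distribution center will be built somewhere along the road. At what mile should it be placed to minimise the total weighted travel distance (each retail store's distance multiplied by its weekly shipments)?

For a sum of weighted absolute distances on a line, the optimum is the weighted median (not the mean). Total weight W = 365; half-weight = 182.5.
Sort by position and accumulate weight:
  mile 14 (Zone III, w=60) → cum 60
  mile 20 (Zone II, w=60) → cum 120
  mile 21 (Zone IV, w=120) → cum 240  ≥ 182.5 → median here
  mile 27 (Zone I, w=125) → cum 365
Optimal location: mile 21.

x = 21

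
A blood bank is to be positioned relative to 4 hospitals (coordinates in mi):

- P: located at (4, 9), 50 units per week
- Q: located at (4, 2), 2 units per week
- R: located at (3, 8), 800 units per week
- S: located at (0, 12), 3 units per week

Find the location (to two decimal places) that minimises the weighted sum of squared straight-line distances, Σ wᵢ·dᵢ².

(3.05, 8.06)

The minimiser of Σwᵢ‖p−pᵢ‖² is the weighted centroid p* = (Σwᵢpᵢ)/(Σwᵢ).
Σwᵢ = 855.
Σwᵢxᵢ = 50·4 + 2·4 + 800·3 + 3·0 = 2608.
Σwᵢyᵢ = 50·9 + 2·2 + 800·8 + 3·12 = 6890.
x* = 2608/855 = 3.05, y* = 6890/855 = 8.06.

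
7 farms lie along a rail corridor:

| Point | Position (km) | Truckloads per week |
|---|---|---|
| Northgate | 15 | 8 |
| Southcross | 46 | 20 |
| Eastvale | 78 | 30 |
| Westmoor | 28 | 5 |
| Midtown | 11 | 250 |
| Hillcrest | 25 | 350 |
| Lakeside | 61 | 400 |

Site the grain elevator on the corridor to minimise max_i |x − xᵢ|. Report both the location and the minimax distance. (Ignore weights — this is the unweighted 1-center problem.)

location 44.5, max distance 33.5

The 1-center on a line is the midpoint of the two extreme points: leftmost at 11, rightmost at 78.
Optimal location = (11 + 78)/2 = 44.5; maximum distance = (78 − 11)/2 = 33.5.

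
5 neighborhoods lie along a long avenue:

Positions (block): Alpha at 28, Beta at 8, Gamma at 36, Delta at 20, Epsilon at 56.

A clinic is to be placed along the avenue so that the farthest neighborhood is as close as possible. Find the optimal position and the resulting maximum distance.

The 1-center on a line is the midpoint of the two extreme points: leftmost at 8, rightmost at 56.
Optimal location = (8 + 56)/2 = 32; maximum distance = (56 − 8)/2 = 24.

location 32, max distance 24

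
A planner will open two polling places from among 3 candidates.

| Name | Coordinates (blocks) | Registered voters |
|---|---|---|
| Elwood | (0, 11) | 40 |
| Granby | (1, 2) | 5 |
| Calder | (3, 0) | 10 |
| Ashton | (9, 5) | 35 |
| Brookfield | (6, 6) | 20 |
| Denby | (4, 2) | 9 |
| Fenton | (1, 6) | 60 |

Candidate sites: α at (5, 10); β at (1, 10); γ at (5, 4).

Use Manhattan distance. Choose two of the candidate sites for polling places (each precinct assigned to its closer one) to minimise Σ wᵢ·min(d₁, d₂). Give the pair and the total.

{β, γ}, total 672

Evaluate every pair (each demand assigned to the nearer of the two):
  {β, γ}: total = 672
  {α, γ}: total = 952
  {α, β}: total = 976
Best pair: {β, γ} with total 672.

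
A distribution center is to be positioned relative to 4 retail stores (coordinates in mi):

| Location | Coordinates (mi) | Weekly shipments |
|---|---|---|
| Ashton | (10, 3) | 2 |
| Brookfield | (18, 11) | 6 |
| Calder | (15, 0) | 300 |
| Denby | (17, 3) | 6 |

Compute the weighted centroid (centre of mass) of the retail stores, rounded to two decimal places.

The minimiser of Σwᵢ‖p−pᵢ‖² is the weighted centroid p* = (Σwᵢpᵢ)/(Σwᵢ).
Σwᵢ = 314.
Σwᵢxᵢ = 2·10 + 6·18 + 300·15 + 6·17 = 4730.
Σwᵢyᵢ = 2·3 + 6·11 + 300·0 + 6·3 = 90.
x* = 4730/314 = 15.06, y* = 90/314 = 0.29.

(15.06, 0.29)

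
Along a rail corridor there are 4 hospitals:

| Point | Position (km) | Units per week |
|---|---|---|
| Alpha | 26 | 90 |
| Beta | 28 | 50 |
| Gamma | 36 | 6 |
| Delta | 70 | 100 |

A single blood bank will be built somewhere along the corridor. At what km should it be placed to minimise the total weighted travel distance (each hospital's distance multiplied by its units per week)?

For a sum of weighted absolute distances on a line, the optimum is the weighted median (not the mean). Total weight W = 246; half-weight = 123.
Sort by position and accumulate weight:
  km 26 (Alpha, w=90) → cum 90
  km 28 (Beta, w=50) → cum 140  ≥ 123 → median here
  km 36 (Gamma, w=6) → cum 146
  km 70 (Delta, w=100) → cum 246
Optimal location: km 28.

x = 28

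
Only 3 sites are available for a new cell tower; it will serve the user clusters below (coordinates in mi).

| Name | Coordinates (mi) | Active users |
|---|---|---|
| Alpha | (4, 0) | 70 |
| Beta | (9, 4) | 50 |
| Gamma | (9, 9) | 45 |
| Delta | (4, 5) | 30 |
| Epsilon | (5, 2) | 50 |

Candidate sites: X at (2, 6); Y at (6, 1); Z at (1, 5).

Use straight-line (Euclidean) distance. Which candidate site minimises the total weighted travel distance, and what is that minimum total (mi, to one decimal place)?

Total weighted distance at each candidate:
  X (2, 6): total = 1466.5
  Y (6, 1): total = 958.0
  Z (1, 5): total = 1553.8
Minimum is at Y with total 958.0 mi.

Y, total 958.0 mi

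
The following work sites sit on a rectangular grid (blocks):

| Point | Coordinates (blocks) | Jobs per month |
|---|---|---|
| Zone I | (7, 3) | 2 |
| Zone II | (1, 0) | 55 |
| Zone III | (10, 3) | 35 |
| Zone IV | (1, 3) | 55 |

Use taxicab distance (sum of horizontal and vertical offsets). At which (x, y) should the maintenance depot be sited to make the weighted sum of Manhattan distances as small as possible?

Manhattan distance separates: Σwᵢ(|x−xᵢ|+|y−yᵢ|) = Σwᵢ|x−xᵢ| + Σwᵢ|y−yᵢ|, so x and y are optimised independently as 1-D weighted medians.
Total weight W = 147; half = 73.5.
x-coordinate, sorted with cumulative weight:
  x=1 (Zone II, w=55) cum 55
  x=1 (Zone IV, w=55) cum 110  ← median
  x=7 (Zone I, w=2) cum 112
  x=10 (Zone III, w=35) cum 147
⇒ x* = 1
y-coordinate, sorted with cumulative weight:
  y=0 (Zone II, w=55) cum 55
  y=3 (Zone I, w=2) cum 57
  y=3 (Zone III, w=35) cum 92  ← median
  y=3 (Zone IV, w=55) cum 147
⇒ y* = 3

(1, 3)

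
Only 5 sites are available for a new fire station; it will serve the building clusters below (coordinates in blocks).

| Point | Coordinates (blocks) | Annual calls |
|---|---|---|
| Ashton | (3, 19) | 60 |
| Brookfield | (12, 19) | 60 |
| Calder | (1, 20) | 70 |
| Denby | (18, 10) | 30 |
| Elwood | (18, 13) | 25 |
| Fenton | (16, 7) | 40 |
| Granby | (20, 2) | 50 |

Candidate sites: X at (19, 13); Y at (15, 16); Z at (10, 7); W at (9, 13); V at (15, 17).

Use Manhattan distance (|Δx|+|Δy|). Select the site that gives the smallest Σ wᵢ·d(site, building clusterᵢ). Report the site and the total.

V, total 4245 blocks

Total weighted distance at each candidate:
  X (19, 13): total = 4955
  Y (15, 16): total = 4290
  Z (10, 7): total = 5190
  W (9, 13): total = 4515
  V (15, 17): total = 4245
Minimum is at V with total 4245 blocks.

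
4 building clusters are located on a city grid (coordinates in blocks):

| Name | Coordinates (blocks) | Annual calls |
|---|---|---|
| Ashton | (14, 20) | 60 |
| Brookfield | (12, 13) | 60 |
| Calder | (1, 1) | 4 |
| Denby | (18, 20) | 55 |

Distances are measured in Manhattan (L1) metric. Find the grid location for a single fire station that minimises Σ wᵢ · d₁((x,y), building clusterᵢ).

(14, 20)

Manhattan distance separates: Σwᵢ(|x−xᵢ|+|y−yᵢ|) = Σwᵢ|x−xᵢ| + Σwᵢ|y−yᵢ|, so x and y are optimised independently as 1-D weighted medians.
Total weight W = 179; half = 89.5.
x-coordinate, sorted with cumulative weight:
  x=1 (Calder, w=4) cum 4
  x=12 (Brookfield, w=60) cum 64
  x=14 (Ashton, w=60) cum 124  ← median
  x=18 (Denby, w=55) cum 179
⇒ x* = 14
y-coordinate, sorted with cumulative weight:
  y=1 (Calder, w=4) cum 4
  y=13 (Brookfield, w=60) cum 64
  y=20 (Ashton, w=60) cum 124  ← median
  y=20 (Denby, w=55) cum 179
⇒ y* = 20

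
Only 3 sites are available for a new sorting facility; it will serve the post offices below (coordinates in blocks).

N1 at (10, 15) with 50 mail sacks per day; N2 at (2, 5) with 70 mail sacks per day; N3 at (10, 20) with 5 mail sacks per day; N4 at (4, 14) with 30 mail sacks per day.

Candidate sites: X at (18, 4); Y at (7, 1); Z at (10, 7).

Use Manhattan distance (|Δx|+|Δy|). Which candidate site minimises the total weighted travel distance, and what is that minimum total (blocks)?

Total weighted distance at each candidate:
  X (18, 4): total = 2980
  Y (7, 1): total = 2070
  Z (10, 7): total = 1555
Minimum is at Z with total 1555 blocks.

Z, total 1555 blocks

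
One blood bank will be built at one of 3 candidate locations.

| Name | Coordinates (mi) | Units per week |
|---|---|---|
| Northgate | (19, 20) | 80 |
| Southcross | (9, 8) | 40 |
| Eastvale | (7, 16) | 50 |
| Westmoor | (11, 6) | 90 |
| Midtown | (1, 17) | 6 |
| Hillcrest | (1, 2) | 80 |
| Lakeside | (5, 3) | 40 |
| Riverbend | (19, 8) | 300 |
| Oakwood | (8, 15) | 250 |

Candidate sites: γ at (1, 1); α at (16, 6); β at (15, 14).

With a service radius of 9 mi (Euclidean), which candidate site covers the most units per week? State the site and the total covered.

β, covering 810

Coverage radius r = 9 mi; a point is covered iff (Δx)²+(Δy)² ≤ 9² = 81.
  γ (1, 1): covers {Hillcrest, Lakeside} → 120
  α (16, 6): covers {Southcross, Westmoor, Riverbend} → 430
  β (15, 14): covers {Northgate, Southcross, Eastvale, Westmoor, Riverbend, Oakwood} → 810
Maximum coverage at β: 810 units per week.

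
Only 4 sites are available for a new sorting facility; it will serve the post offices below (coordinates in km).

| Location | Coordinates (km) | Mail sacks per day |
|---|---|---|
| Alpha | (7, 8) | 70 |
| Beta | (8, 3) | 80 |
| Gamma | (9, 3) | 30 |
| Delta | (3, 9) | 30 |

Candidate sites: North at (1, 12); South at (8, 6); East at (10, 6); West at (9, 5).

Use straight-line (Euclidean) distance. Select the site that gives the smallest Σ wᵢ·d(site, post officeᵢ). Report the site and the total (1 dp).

South, total 666.3 km

Total weighted distance at each candidate:
  North (1, 12): total = 1886.3
  South (8, 6): total = 666.3
  East (10, 6): total = 864.2
  West (9, 5): total = 707.6
Minimum is at South with total 666.3 km.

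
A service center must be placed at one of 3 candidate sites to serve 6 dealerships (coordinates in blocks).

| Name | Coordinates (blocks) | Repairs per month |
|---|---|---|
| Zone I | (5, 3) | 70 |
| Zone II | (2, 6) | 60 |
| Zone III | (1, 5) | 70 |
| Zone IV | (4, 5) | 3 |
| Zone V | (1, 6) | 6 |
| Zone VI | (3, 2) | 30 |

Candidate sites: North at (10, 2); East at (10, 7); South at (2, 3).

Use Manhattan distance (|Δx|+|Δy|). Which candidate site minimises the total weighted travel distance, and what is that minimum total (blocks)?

Total weighted distance at each candidate:
  North (10, 2): total = 2295
  East (10, 7): total = 2384
  South (2, 3): total = 696
Minimum is at South with total 696 blocks.

South, total 696 blocks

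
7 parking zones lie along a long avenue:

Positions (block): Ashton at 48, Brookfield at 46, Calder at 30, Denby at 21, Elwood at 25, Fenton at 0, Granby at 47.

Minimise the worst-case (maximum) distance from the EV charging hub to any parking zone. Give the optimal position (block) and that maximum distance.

location 24, max distance 24

The 1-center on a line is the midpoint of the two extreme points: leftmost at 0, rightmost at 48.
Optimal location = (0 + 48)/2 = 24; maximum distance = (48 − 0)/2 = 24.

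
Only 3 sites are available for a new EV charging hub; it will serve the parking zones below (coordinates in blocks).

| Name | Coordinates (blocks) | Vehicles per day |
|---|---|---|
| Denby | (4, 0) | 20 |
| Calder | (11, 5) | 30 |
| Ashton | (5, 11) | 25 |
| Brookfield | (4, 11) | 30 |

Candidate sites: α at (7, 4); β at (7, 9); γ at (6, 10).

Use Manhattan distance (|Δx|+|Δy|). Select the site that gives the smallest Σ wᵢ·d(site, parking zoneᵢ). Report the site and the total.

γ, total 680 blocks

Total weighted distance at each candidate:
  α (7, 4): total = 815
  β (7, 9): total = 730
  γ (6, 10): total = 680
Minimum is at γ with total 680 blocks.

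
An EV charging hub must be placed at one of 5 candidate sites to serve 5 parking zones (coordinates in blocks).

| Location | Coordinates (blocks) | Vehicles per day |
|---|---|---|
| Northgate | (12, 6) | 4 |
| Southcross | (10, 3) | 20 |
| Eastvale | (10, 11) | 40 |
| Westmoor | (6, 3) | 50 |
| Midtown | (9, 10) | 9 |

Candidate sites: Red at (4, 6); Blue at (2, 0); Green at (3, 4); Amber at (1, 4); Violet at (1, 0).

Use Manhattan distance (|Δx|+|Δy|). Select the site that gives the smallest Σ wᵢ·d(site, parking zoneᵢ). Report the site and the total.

Red, total 983 blocks

Total weighted distance at each candidate:
  Red (4, 6): total = 983
  Blue (2, 0): total = 1547
  Green (3, 4): total = 1072
  Amber (1, 4): total = 1318
  Violet (1, 0): total = 1670
Minimum is at Red with total 983 blocks.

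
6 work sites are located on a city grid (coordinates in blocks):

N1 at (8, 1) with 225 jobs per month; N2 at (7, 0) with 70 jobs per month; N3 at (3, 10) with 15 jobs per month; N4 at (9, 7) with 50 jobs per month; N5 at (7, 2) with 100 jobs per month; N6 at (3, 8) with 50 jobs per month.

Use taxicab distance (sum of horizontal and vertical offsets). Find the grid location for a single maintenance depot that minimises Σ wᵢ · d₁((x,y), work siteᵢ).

(8, 1)

Manhattan distance separates: Σwᵢ(|x−xᵢ|+|y−yᵢ|) = Σwᵢ|x−xᵢ| + Σwᵢ|y−yᵢ|, so x and y are optimised independently as 1-D weighted medians.
Total weight W = 510; half = 255.
x-coordinate, sorted with cumulative weight:
  x=3 (N3, w=15) cum 15
  x=3 (N6, w=50) cum 65
  x=7 (N2, w=70) cum 135
  x=7 (N5, w=100) cum 235
  x=8 (N1, w=225) cum 460  ← median
  x=9 (N4, w=50) cum 510
⇒ x* = 8
y-coordinate, sorted with cumulative weight:
  y=0 (N2, w=70) cum 70
  y=1 (N1, w=225) cum 295  ← median
  y=2 (N5, w=100) cum 395
  y=7 (N4, w=50) cum 445
  y=8 (N6, w=50) cum 495
  y=10 (N3, w=15) cum 510
⇒ y* = 1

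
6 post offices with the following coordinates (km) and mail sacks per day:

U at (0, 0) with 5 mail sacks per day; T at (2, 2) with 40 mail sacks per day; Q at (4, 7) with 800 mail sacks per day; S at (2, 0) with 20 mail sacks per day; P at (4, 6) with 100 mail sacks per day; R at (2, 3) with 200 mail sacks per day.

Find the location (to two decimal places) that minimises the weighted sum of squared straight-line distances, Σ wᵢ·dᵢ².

(3.54, 5.91)

The minimiser of Σwᵢ‖p−pᵢ‖² is the weighted centroid p* = (Σwᵢpᵢ)/(Σwᵢ).
Σwᵢ = 1165.
Σwᵢxᵢ = 5·0 + 40·2 + 800·4 + 20·2 + 100·4 + 200·2 = 4120.
Σwᵢyᵢ = 5·0 + 40·2 + 800·7 + 20·0 + 100·6 + 200·3 = 6880.
x* = 4120/1165 = 3.54, y* = 6880/1165 = 5.91.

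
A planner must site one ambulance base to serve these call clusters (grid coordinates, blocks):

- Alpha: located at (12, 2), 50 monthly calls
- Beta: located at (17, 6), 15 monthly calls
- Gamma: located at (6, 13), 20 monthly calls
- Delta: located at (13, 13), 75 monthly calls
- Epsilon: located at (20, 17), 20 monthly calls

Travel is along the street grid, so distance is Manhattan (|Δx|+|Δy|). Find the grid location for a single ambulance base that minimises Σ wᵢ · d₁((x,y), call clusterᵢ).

(13, 13)

Manhattan distance separates: Σwᵢ(|x−xᵢ|+|y−yᵢ|) = Σwᵢ|x−xᵢ| + Σwᵢ|y−yᵢ|, so x and y are optimised independently as 1-D weighted medians.
Total weight W = 180; half = 90.
x-coordinate, sorted with cumulative weight:
  x=6 (Gamma, w=20) cum 20
  x=12 (Alpha, w=50) cum 70
  x=13 (Delta, w=75) cum 145  ← median
  x=17 (Beta, w=15) cum 160
  x=20 (Epsilon, w=20) cum 180
⇒ x* = 13
y-coordinate, sorted with cumulative weight:
  y=2 (Alpha, w=50) cum 50
  y=6 (Beta, w=15) cum 65
  y=13 (Gamma, w=20) cum 85
  y=13 (Delta, w=75) cum 160  ← median
  y=17 (Epsilon, w=20) cum 180
⇒ y* = 13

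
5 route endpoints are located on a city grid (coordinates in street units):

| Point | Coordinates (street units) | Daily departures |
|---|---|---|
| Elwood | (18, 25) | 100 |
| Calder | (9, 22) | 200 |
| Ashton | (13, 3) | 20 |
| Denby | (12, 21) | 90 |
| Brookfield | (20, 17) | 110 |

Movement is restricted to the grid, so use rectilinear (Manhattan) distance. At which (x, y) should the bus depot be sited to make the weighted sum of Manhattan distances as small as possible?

(12, 22)

Manhattan distance separates: Σwᵢ(|x−xᵢ|+|y−yᵢ|) = Σwᵢ|x−xᵢ| + Σwᵢ|y−yᵢ|, so x and y are optimised independently as 1-D weighted medians.
Total weight W = 520; half = 260.
x-coordinate, sorted with cumulative weight:
  x=9 (Calder, w=200) cum 200
  x=12 (Denby, w=90) cum 290  ← median
  x=13 (Ashton, w=20) cum 310
  x=18 (Elwood, w=100) cum 410
  x=20 (Brookfield, w=110) cum 520
⇒ x* = 12
y-coordinate, sorted with cumulative weight:
  y=3 (Ashton, w=20) cum 20
  y=17 (Brookfield, w=110) cum 130
  y=21 (Denby, w=90) cum 220
  y=22 (Calder, w=200) cum 420  ← median
  y=25 (Elwood, w=100) cum 520
⇒ y* = 22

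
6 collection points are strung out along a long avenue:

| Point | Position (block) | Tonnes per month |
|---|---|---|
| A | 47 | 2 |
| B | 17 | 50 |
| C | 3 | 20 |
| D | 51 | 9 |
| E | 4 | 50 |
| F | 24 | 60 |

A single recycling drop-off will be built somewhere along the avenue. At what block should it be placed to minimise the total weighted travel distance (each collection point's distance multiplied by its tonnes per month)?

For a sum of weighted absolute distances on a line, the optimum is the weighted median (not the mean). Total weight W = 191; half-weight = 95.5.
Sort by position and accumulate weight:
  block 3 (C, w=20) → cum 20
  block 4 (E, w=50) → cum 70
  block 17 (B, w=50) → cum 120  ≥ 95.5 → median here
  block 24 (F, w=60) → cum 180
  block 47 (A, w=2) → cum 182
  block 51 (D, w=9) → cum 191
Optimal location: block 17.

x = 17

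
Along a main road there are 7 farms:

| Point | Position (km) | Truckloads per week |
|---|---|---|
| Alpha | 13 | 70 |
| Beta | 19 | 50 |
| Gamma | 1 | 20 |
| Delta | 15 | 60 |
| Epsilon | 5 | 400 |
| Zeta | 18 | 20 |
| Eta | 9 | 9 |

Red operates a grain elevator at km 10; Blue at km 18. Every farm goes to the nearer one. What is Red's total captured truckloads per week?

499

The indifferent point is the midpoint (10+18)/2 = 14; farms left of it (closer to Red at 10) go to Red, those right go to Blue.
  Gamma at 1 (w=20) → Red
  Epsilon at 5 (w=400) → Red
  Eta at 9 (w=9) → Red
  Alpha at 13 (w=70) → Red
  Delta at 15 (w=60) → Blue
  Zeta at 18 (w=20) → Blue
  Beta at 19 (w=50) → Blue
Red captures 499; Blue captures 130.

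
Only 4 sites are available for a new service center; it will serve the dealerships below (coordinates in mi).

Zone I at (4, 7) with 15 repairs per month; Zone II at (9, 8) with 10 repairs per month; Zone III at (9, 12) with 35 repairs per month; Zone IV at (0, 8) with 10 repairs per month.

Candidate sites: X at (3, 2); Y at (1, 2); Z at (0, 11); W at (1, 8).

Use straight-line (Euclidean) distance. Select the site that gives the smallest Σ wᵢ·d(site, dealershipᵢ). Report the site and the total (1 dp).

W, total 450.5 mi

Total weighted distance at each candidate:
  X (3, 2): total = 636.6
  Y (1, 2): total = 696.5
  Z (0, 11): total = 526.7
  W (1, 8): total = 450.5
Minimum is at W with total 450.5 mi.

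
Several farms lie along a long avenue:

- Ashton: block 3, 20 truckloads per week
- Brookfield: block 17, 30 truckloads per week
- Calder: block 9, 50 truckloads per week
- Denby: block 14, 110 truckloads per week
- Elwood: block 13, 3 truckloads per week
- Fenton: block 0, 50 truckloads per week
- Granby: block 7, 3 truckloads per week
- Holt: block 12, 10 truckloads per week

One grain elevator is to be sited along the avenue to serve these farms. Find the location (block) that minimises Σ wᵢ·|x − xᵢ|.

x = 14

For a sum of weighted absolute distances on a line, the optimum is the weighted median (not the mean). Total weight W = 276; half-weight = 138.
Sort by position and accumulate weight:
  block 0 (Fenton, w=50) → cum 50
  block 3 (Ashton, w=20) → cum 70
  block 7 (Granby, w=3) → cum 73
  block 9 (Calder, w=50) → cum 123
  block 12 (Holt, w=10) → cum 133
  block 13 (Elwood, w=3) → cum 136
  block 14 (Denby, w=110) → cum 246  ≥ 138 → median here
  block 17 (Brookfield, w=30) → cum 276
Optimal location: block 14.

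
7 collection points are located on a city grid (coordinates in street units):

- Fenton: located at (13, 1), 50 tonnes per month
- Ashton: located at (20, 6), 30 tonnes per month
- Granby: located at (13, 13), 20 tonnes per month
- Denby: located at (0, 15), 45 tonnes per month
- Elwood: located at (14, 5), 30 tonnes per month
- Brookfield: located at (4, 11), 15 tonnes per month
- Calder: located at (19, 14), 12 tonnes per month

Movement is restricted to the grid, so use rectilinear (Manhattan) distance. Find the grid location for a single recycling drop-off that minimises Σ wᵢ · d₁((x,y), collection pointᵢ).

Manhattan distance separates: Σwᵢ(|x−xᵢ|+|y−yᵢ|) = Σwᵢ|x−xᵢ| + Σwᵢ|y−yᵢ|, so x and y are optimised independently as 1-D weighted medians.
Total weight W = 202; half = 101.
x-coordinate, sorted with cumulative weight:
  x=0 (Denby, w=45) cum 45
  x=4 (Brookfield, w=15) cum 60
  x=13 (Fenton, w=50) cum 110  ← median
  x=13 (Granby, w=20) cum 130
  x=14 (Elwood, w=30) cum 160
  x=19 (Calder, w=12) cum 172
  x=20 (Ashton, w=30) cum 202
⇒ x* = 13
y-coordinate, sorted with cumulative weight:
  y=1 (Fenton, w=50) cum 50
  y=5 (Elwood, w=30) cum 80
  y=6 (Ashton, w=30) cum 110  ← median
  y=11 (Brookfield, w=15) cum 125
  y=13 (Granby, w=20) cum 145
  y=14 (Calder, w=12) cum 157
  y=15 (Denby, w=45) cum 202
⇒ y* = 6

(13, 6)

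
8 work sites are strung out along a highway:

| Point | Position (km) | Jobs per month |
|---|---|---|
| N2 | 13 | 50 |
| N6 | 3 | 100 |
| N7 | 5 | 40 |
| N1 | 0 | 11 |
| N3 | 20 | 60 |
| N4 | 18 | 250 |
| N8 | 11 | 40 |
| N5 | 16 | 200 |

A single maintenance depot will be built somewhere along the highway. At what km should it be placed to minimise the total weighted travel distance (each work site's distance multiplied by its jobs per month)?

For a sum of weighted absolute distances on a line, the optimum is the weighted median (not the mean). Total weight W = 751; half-weight = 375.5.
Sort by position and accumulate weight:
  km 0 (N1, w=11) → cum 11
  km 3 (N6, w=100) → cum 111
  km 5 (N7, w=40) → cum 151
  km 11 (N8, w=40) → cum 191
  km 13 (N2, w=50) → cum 241
  km 16 (N5, w=200) → cum 441  ≥ 375.5 → median here
  km 18 (N4, w=250) → cum 691
  km 20 (N3, w=60) → cum 751
Optimal location: km 16.

x = 16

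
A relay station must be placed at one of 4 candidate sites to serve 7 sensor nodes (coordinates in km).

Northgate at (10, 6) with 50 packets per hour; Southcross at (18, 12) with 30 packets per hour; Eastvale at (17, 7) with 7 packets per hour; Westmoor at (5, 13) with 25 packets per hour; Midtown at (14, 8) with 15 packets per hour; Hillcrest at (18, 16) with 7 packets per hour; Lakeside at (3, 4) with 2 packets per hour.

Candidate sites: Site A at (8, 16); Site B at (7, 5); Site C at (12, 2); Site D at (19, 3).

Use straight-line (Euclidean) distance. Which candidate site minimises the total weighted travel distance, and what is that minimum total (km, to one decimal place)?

Site B, total 1058.2 km

Total weighted distance at each candidate:
  Site A (8, 16): total = 1274.2
  Site B (7, 5): total = 1058.2
  Site C (12, 2): total = 1168.8
  Site D (19, 3): total = 1436.8
Minimum is at Site B with total 1058.2 km.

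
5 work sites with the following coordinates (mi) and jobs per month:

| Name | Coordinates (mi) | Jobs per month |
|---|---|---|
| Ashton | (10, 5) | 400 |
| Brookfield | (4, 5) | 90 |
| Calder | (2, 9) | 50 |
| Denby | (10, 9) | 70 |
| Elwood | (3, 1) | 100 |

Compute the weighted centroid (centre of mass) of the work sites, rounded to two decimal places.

(7.69, 5.11)

The minimiser of Σwᵢ‖p−pᵢ‖² is the weighted centroid p* = (Σwᵢpᵢ)/(Σwᵢ).
Σwᵢ = 710.
Σwᵢxᵢ = 400·10 + 90·4 + 50·2 + 70·10 + 100·3 = 5460.
Σwᵢyᵢ = 400·5 + 90·5 + 50·9 + 70·9 + 100·1 = 3630.
x* = 5460/710 = 7.69, y* = 3630/710 = 5.11.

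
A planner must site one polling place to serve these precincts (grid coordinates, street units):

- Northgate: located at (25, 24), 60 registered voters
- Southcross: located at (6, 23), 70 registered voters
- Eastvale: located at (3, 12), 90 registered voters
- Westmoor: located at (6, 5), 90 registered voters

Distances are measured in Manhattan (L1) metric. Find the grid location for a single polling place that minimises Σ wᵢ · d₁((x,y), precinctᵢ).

Manhattan distance separates: Σwᵢ(|x−xᵢ|+|y−yᵢ|) = Σwᵢ|x−xᵢ| + Σwᵢ|y−yᵢ|, so x and y are optimised independently as 1-D weighted medians.
Total weight W = 310; half = 155.
x-coordinate, sorted with cumulative weight:
  x=3 (Eastvale, w=90) cum 90
  x=6 (Southcross, w=70) cum 160  ← median
  x=6 (Westmoor, w=90) cum 250
  x=25 (Northgate, w=60) cum 310
⇒ x* = 6
y-coordinate, sorted with cumulative weight:
  y=5 (Westmoor, w=90) cum 90
  y=12 (Eastvale, w=90) cum 180  ← median
  y=23 (Southcross, w=70) cum 250
  y=24 (Northgate, w=60) cum 310
⇒ y* = 12

(6, 12)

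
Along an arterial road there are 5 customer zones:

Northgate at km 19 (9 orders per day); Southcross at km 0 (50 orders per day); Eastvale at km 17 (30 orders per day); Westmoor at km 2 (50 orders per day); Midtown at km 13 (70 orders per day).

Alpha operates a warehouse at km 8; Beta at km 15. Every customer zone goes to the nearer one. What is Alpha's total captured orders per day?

The indifferent point is the midpoint (8+15)/2 = 11.5; customer zones left of it (closer to Alpha at 8) go to Alpha, those right go to Beta.
  Southcross at 0 (w=50) → Alpha
  Westmoor at 2 (w=50) → Alpha
  Midtown at 13 (w=70) → Beta
  Eastvale at 17 (w=30) → Beta
  Northgate at 19 (w=9) → Beta
Alpha captures 100; Beta captures 109.

100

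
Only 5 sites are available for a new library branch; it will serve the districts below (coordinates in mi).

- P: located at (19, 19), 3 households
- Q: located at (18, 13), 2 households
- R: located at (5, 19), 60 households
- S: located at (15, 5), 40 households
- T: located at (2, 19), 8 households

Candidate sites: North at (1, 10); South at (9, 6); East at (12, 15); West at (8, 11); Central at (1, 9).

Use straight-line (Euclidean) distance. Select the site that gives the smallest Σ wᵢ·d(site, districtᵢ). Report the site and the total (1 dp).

Total weighted distance at each candidate:
  North (1, 10): total = 1352.9
  South (9, 6): total = 1249.5
  East (12, 15): total = 1024.3
  West (8, 11): total = 1022.6
  Central (1, 9): total = 1405.7
Minimum is at West with total 1022.6 mi.

West, total 1022.6 mi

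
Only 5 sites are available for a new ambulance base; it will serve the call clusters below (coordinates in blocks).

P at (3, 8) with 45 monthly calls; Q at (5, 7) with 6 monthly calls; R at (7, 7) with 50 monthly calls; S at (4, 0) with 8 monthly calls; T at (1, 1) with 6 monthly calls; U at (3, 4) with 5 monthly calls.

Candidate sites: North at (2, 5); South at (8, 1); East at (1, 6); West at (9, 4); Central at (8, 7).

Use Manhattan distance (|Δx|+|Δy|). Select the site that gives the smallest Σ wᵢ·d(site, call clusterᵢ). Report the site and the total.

Central, total 544 blocks

Total weighted distance at each candidate:
  North (2, 5): total = 656
  South (8, 1): total = 1066
  East (1, 6): total = 682
  West (9, 4): total = 910
  Central (8, 7): total = 544
Minimum is at Central with total 544 blocks.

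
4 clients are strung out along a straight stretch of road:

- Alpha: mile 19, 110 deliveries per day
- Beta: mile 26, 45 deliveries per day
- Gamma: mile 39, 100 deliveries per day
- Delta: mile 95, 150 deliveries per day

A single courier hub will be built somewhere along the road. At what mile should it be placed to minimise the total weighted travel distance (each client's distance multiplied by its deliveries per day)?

For a sum of weighted absolute distances on a line, the optimum is the weighted median (not the mean). Total weight W = 405; half-weight = 202.5.
Sort by position and accumulate weight:
  mile 19 (Alpha, w=110) → cum 110
  mile 26 (Beta, w=45) → cum 155
  mile 39 (Gamma, w=100) → cum 255  ≥ 202.5 → median here
  mile 95 (Delta, w=150) → cum 405
Optimal location: mile 39.

x = 39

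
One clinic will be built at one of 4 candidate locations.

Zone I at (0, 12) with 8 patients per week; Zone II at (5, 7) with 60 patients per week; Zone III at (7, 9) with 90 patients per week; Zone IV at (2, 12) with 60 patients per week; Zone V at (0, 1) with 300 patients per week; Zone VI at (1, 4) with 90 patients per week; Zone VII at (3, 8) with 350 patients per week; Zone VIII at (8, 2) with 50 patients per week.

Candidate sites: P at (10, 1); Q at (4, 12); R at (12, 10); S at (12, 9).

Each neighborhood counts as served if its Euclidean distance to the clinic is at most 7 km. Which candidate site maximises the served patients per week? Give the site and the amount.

Q, covering 568

Coverage radius r = 7 km; a point is covered iff (Δx)²+(Δy)² ≤ 7² = 49.
  P (10, 1): covers {Zone VIII} → 50
  Q (4, 12): covers {Zone I, Zone II, Zone III, Zone IV, Zone VII} → 568
  R (12, 10): covers {Zone III} → 90
  S (12, 9): covers {Zone III} → 90
Maximum coverage at Q: 568 patients per week.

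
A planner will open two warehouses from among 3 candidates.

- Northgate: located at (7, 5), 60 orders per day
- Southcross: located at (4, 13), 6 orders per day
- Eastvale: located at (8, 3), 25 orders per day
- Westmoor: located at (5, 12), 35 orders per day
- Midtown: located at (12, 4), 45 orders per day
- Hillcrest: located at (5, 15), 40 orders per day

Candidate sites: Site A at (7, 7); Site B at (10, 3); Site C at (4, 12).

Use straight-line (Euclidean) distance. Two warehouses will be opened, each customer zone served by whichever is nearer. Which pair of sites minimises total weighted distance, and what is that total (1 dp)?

Evaluate every pair (each demand assigned to the nearer of the two):
  {Site B, Site C}: total = 534.4
  {Site A, Site C}: total = 653.0
  {Site A, Site B}: total = 829.2
Best pair: {Site B, Site C} with total 534.4.

{Site B, Site C}, total 534.4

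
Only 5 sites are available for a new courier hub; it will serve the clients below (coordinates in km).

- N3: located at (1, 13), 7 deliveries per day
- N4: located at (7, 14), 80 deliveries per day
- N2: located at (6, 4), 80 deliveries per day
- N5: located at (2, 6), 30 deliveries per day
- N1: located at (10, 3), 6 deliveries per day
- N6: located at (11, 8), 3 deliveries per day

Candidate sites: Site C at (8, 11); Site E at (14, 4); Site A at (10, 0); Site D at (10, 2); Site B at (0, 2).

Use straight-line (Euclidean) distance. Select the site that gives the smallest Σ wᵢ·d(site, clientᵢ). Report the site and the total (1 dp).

Site C, total 1182.9 km

Total weighted distance at each candidate:
  Site C (8, 11): total = 1182.9
  Site E (14, 4): total = 2131.9
  Site A (10, 0): total = 2050.8
  Site D (10, 2): total = 1739.4
  Site B (0, 2): total = 1926.7
Minimum is at Site C with total 1182.9 km.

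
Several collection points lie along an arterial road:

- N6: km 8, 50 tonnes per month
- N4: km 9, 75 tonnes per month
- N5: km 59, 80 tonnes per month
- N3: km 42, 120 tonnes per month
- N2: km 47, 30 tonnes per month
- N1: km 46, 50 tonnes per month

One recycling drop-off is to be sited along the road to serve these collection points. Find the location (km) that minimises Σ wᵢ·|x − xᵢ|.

For a sum of weighted absolute distances on a line, the optimum is the weighted median (not the mean). Total weight W = 405; half-weight = 202.5.
Sort by position and accumulate weight:
  km 8 (N6, w=50) → cum 50
  km 9 (N4, w=75) → cum 125
  km 42 (N3, w=120) → cum 245  ≥ 202.5 → median here
  km 46 (N1, w=50) → cum 295
  km 47 (N2, w=30) → cum 325
  km 59 (N5, w=80) → cum 405
Optimal location: km 42.

x = 42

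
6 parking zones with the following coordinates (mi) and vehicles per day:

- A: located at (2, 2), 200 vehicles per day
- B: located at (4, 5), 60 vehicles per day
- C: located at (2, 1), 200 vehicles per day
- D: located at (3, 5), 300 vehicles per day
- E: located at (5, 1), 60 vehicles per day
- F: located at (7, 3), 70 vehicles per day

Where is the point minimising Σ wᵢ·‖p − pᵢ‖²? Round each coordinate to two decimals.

The minimiser of Σwᵢ‖p−pᵢ‖² is the weighted centroid p* = (Σwᵢpᵢ)/(Σwᵢ).
Σwᵢ = 890.
Σwᵢxᵢ = 200·2 + 60·4 + 200·2 + 300·3 + 60·5 + 70·7 = 2730.
Σwᵢyᵢ = 200·2 + 60·5 + 200·1 + 300·5 + 60·1 + 70·3 = 2670.
x* = 2730/890 = 3.07, y* = 2670/890 = 3.00.

(3.07, 3.00)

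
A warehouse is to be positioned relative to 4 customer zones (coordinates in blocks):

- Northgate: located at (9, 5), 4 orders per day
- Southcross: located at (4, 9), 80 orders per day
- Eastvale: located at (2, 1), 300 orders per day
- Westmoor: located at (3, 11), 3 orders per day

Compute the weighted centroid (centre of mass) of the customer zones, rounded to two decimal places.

The minimiser of Σwᵢ‖p−pᵢ‖² is the weighted centroid p* = (Σwᵢpᵢ)/(Σwᵢ).
Σwᵢ = 387.
Σwᵢxᵢ = 4·9 + 80·4 + 300·2 + 3·3 = 965.
Σwᵢyᵢ = 4·5 + 80·9 + 300·1 + 3·11 = 1073.
x* = 965/387 = 2.49, y* = 1073/387 = 2.77.

(2.49, 2.77)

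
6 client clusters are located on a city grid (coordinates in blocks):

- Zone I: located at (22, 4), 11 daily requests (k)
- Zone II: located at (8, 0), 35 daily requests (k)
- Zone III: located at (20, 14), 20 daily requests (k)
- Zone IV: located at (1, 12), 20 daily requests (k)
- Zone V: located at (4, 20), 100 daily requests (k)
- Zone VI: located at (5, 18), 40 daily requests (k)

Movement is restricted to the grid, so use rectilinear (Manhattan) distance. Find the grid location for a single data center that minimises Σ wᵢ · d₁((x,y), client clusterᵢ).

(4, 18)

Manhattan distance separates: Σwᵢ(|x−xᵢ|+|y−yᵢ|) = Σwᵢ|x−xᵢ| + Σwᵢ|y−yᵢ|, so x and y are optimised independently as 1-D weighted medians.
Total weight W = 226; half = 113.
x-coordinate, sorted with cumulative weight:
  x=1 (Zone IV, w=20) cum 20
  x=4 (Zone V, w=100) cum 120  ← median
  x=5 (Zone VI, w=40) cum 160
  x=8 (Zone II, w=35) cum 195
  x=20 (Zone III, w=20) cum 215
  x=22 (Zone I, w=11) cum 226
⇒ x* = 4
y-coordinate, sorted with cumulative weight:
  y=0 (Zone II, w=35) cum 35
  y=4 (Zone I, w=11) cum 46
  y=12 (Zone IV, w=20) cum 66
  y=14 (Zone III, w=20) cum 86
  y=18 (Zone VI, w=40) cum 126  ← median
  y=20 (Zone V, w=100) cum 226
⇒ y* = 18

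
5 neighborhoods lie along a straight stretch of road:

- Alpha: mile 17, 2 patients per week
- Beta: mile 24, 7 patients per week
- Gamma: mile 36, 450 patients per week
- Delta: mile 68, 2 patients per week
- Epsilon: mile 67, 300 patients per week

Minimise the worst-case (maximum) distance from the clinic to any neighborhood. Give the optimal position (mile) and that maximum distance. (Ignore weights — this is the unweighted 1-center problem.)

location 42.5, max distance 25.5

The 1-center on a line is the midpoint of the two extreme points: leftmost at 17, rightmost at 68.
Optimal location = (17 + 68)/2 = 42.5; maximum distance = (68 − 17)/2 = 25.5.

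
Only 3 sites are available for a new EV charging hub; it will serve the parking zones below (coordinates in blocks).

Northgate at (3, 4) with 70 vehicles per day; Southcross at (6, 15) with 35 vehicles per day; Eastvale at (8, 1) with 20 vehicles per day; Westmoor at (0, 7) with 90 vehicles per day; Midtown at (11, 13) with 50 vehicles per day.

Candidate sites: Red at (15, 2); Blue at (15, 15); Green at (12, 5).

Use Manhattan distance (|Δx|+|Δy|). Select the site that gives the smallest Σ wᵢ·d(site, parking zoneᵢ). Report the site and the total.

Green, total 3130 blocks

Total weighted distance at each candidate:
  Red (15, 2): total = 4460
  Blue (15, 15): total = 4715
  Green (12, 5): total = 3130
Minimum is at Green with total 3130 blocks.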